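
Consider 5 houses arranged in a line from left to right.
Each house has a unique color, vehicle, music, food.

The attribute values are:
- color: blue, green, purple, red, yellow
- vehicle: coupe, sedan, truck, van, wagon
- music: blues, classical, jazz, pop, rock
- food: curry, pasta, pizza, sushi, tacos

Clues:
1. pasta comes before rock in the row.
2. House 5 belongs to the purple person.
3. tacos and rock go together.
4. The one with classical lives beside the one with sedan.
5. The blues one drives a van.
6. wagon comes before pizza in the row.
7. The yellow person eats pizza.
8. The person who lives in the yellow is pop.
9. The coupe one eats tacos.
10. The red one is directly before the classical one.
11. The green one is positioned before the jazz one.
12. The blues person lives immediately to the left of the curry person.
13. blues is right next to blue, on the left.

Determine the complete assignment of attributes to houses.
Solution:

House | Color | Vehicle | Music | Food
--------------------------------------
  1   | red | van | blues | pasta
  2   | blue | wagon | classical | curry
  3   | yellow | sedan | pop | pizza
  4   | green | coupe | rock | tacos
  5   | purple | truck | jazz | sushi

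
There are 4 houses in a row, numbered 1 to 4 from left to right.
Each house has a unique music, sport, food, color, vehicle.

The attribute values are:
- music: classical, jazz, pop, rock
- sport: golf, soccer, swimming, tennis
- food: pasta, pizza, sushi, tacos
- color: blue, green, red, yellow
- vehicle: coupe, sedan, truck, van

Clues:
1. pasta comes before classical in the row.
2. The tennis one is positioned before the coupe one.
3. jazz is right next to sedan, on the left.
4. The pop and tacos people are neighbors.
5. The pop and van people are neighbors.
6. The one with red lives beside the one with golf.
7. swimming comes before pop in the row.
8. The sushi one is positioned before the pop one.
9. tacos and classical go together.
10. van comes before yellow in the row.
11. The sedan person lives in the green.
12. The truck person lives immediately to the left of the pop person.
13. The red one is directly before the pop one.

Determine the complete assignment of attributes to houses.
Solution:

House | Music | Sport | Food | Color | Vehicle
----------------------------------------------
  1   | jazz | swimming | sushi | red | truck
  2   | pop | golf | pasta | green | sedan
  3   | classical | tennis | tacos | blue | van
  4   | rock | soccer | pizza | yellow | coupe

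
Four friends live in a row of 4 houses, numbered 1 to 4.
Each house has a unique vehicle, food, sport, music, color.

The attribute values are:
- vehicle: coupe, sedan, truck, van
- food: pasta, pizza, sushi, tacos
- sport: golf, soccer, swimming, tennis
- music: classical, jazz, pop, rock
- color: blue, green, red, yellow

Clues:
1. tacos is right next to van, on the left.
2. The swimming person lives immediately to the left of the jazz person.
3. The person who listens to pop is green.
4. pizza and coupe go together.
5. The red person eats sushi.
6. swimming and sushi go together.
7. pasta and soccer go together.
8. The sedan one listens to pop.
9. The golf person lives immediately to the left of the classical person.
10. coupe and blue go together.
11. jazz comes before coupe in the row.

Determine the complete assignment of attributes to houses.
Solution:

House | Vehicle | Food | Sport | Music | Color
----------------------------------------------
  1   | sedan | tacos | golf | pop | green
  2   | van | sushi | swimming | classical | red
  3   | truck | pasta | soccer | jazz | yellow
  4   | coupe | pizza | tennis | rock | blue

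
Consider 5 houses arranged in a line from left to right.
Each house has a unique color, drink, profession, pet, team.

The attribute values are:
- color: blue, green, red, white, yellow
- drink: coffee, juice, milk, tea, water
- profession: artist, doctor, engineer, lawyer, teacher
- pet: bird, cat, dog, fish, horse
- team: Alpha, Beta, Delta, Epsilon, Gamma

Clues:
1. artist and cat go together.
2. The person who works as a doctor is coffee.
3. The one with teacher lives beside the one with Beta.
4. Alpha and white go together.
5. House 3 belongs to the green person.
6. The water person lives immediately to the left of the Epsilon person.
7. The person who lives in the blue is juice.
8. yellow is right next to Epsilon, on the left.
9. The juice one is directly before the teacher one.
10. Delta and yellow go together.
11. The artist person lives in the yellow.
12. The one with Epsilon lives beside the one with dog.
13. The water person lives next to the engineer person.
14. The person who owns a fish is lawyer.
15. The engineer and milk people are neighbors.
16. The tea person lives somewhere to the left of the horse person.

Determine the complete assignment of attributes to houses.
Solution:

House | Color | Drink | Profession | Pet | Team
-----------------------------------------------
  1   | yellow | water | artist | cat | Delta
  2   | blue | juice | engineer | bird | Epsilon
  3   | green | milk | teacher | dog | Gamma
  4   | red | tea | lawyer | fish | Beta
  5   | white | coffee | doctor | horse | Alpha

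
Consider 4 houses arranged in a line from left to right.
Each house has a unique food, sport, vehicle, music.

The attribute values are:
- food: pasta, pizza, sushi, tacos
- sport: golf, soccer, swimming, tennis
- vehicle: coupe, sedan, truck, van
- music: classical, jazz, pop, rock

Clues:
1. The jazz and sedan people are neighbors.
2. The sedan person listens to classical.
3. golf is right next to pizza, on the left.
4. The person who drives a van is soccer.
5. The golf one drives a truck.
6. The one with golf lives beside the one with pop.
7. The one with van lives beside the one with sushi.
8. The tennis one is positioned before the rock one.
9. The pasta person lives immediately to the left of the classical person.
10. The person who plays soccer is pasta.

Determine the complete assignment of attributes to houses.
Solution:

House | Food | Sport | Vehicle | Music
--------------------------------------
  1   | pasta | soccer | van | jazz
  2   | sushi | tennis | sedan | classical
  3   | tacos | golf | truck | rock
  4   | pizza | swimming | coupe | pop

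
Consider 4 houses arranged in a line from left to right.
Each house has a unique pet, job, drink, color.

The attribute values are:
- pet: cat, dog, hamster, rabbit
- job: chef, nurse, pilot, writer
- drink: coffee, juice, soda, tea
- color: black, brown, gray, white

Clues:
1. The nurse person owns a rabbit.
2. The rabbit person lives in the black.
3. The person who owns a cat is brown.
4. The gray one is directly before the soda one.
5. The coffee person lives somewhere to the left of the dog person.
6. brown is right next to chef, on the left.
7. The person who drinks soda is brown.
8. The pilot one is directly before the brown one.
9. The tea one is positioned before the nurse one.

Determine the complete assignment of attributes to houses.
Solution:

House | Pet | Job | Drink | Color
---------------------------------
  1   | hamster | pilot | coffee | gray
  2   | cat | writer | soda | brown
  3   | dog | chef | tea | white
  4   | rabbit | nurse | juice | black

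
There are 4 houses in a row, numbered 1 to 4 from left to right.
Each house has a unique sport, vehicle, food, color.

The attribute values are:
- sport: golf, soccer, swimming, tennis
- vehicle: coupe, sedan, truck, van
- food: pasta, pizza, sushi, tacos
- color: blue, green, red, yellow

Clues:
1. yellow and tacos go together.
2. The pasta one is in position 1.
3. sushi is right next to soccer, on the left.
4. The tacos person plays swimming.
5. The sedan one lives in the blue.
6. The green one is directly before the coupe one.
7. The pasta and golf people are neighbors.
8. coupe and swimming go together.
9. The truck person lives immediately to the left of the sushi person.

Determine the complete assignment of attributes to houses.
Solution:

House | Sport | Vehicle | Food | Color
--------------------------------------
  1   | tennis | truck | pasta | red
  2   | golf | sedan | sushi | blue
  3   | soccer | van | pizza | green
  4   | swimming | coupe | tacos | yellow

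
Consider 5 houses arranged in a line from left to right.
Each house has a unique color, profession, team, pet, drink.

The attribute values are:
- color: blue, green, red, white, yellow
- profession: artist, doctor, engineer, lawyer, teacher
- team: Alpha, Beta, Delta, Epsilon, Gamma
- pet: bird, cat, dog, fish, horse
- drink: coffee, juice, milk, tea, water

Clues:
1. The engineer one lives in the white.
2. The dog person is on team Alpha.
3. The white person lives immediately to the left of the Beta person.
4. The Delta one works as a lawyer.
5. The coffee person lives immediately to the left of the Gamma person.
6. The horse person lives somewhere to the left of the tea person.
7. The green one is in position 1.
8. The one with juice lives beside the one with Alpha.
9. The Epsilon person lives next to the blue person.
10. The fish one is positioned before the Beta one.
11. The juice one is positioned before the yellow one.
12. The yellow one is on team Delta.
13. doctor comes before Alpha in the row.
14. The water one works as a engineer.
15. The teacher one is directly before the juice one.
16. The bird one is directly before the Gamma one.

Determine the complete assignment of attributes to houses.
Solution:

House | Color | Profession | Team | Pet | Drink
-----------------------------------------------
  1   | green | teacher | Epsilon | bird | coffee
  2   | blue | doctor | Gamma | fish | juice
  3   | white | engineer | Alpha | dog | water
  4   | red | artist | Beta | horse | milk
  5   | yellow | lawyer | Delta | cat | tea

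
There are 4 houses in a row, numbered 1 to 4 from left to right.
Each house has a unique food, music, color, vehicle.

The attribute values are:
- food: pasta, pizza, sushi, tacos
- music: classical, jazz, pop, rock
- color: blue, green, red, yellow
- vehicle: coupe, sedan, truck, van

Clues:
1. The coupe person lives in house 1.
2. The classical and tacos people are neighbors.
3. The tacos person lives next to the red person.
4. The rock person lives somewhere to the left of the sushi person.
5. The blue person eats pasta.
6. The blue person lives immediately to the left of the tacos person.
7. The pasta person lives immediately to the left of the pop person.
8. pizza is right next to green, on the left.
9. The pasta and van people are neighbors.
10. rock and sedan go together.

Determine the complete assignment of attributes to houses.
Solution:

House | Food | Music | Color | Vehicle
--------------------------------------
  1   | pasta | classical | blue | coupe
  2   | tacos | pop | yellow | van
  3   | pizza | rock | red | sedan
  4   | sushi | jazz | green | truck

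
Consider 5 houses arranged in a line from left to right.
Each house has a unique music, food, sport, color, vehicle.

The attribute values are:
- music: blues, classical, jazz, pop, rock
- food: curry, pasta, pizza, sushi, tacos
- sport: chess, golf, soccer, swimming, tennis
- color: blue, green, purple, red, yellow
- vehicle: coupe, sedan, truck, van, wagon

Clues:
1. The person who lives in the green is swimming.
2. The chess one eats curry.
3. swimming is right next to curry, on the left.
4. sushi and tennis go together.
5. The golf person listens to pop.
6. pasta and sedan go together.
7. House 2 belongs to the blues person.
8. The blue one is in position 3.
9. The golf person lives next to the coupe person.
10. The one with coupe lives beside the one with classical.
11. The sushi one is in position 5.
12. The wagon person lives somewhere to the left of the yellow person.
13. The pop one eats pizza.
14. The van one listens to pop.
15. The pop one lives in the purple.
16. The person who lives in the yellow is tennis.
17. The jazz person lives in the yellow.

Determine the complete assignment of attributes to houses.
Solution:

House | Music | Food | Sport | Color | Vehicle
----------------------------------------------
  1   | pop | pizza | golf | purple | van
  2   | blues | tacos | swimming | green | coupe
  3   | classical | curry | chess | blue | wagon
  4   | rock | pasta | soccer | red | sedan
  5   | jazz | sushi | tennis | yellow | truck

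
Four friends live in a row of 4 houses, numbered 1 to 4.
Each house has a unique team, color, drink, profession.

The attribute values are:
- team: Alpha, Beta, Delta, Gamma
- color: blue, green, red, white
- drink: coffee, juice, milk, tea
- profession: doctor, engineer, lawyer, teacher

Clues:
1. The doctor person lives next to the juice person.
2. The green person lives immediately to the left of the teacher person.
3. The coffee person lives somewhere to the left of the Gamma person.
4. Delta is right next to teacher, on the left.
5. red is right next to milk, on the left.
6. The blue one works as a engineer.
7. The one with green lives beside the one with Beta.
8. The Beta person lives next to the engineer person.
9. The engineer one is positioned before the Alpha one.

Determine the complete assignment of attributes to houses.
Solution:

House | Team | Color | Drink | Profession
-----------------------------------------
  1   | Delta | green | coffee | doctor
  2   | Beta | red | juice | teacher
  3   | Gamma | blue | milk | engineer
  4   | Alpha | white | tea | lawyer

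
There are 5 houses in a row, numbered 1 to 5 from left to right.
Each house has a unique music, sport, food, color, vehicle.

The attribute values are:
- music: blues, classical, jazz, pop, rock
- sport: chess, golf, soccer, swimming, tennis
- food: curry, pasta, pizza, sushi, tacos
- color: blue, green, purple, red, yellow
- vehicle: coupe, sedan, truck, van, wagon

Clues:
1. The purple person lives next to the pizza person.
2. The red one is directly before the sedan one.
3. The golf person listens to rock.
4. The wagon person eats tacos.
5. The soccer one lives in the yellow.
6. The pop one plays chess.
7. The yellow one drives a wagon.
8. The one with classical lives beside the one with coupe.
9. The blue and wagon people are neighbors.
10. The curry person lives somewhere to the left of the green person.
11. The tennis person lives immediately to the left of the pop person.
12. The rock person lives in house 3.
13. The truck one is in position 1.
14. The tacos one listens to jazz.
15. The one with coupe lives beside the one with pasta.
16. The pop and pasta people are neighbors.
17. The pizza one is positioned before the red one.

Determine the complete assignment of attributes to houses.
Solution:

House | Music | Sport | Food | Color | Vehicle
----------------------------------------------
  1   | classical | tennis | curry | purple | truck
  2   | pop | chess | pizza | green | coupe
  3   | rock | golf | pasta | red | van
  4   | blues | swimming | sushi | blue | sedan
  5   | jazz | soccer | tacos | yellow | wagon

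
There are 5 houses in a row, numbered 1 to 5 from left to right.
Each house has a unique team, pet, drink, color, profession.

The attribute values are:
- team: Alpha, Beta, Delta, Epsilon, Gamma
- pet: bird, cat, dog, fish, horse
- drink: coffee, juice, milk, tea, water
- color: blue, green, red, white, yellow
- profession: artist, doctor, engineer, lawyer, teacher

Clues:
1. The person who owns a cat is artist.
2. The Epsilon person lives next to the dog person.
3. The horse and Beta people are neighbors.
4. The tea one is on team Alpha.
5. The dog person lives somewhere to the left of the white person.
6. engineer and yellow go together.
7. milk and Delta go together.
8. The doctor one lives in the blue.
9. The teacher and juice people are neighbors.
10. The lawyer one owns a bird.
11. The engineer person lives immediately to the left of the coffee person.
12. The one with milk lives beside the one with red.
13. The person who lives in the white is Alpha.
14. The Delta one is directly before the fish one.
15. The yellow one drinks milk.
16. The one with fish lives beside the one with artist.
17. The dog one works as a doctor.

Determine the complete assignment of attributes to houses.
Solution:

House | Team | Pet | Drink | Color | Profession
-----------------------------------------------
  1   | Delta | horse | milk | yellow | engineer
  2   | Beta | fish | coffee | red | teacher
  3   | Epsilon | cat | juice | green | artist
  4   | Gamma | dog | water | blue | doctor
  5   | Alpha | bird | tea | white | lawyer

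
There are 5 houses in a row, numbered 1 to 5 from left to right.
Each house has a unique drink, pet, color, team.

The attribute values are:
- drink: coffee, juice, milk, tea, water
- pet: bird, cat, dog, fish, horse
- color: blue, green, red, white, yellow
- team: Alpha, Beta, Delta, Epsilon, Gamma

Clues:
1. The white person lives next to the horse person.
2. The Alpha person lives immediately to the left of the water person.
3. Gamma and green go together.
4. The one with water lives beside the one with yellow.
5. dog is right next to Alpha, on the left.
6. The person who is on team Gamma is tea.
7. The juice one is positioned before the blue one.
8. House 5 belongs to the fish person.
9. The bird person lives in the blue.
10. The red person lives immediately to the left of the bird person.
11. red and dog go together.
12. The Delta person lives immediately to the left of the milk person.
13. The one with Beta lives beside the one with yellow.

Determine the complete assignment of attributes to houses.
Solution:

House | Drink | Pet | Color | Team
----------------------------------
  1   | juice | dog | red | Delta
  2   | milk | bird | blue | Alpha
  3   | water | cat | white | Beta
  4   | coffee | horse | yellow | Epsilon
  5   | tea | fish | green | Gamma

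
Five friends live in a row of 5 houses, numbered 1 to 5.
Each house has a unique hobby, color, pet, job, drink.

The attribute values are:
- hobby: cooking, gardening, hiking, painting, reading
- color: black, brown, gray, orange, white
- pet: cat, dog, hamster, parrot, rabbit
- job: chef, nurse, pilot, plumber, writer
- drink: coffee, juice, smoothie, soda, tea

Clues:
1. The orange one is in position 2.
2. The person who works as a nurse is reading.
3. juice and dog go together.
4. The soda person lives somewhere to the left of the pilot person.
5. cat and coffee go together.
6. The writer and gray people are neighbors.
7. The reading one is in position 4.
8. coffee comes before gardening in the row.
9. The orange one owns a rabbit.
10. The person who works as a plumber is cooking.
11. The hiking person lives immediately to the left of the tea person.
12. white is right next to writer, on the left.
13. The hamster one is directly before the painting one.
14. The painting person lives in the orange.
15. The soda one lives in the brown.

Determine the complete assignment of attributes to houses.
Solution:

House | Hobby | Color | Pet | Job | Drink
-----------------------------------------
  1   | hiking | white | hamster | chef | smoothie
  2   | painting | orange | rabbit | writer | tea
  3   | cooking | gray | cat | plumber | coffee
  4   | reading | brown | parrot | nurse | soda
  5   | gardening | black | dog | pilot | juice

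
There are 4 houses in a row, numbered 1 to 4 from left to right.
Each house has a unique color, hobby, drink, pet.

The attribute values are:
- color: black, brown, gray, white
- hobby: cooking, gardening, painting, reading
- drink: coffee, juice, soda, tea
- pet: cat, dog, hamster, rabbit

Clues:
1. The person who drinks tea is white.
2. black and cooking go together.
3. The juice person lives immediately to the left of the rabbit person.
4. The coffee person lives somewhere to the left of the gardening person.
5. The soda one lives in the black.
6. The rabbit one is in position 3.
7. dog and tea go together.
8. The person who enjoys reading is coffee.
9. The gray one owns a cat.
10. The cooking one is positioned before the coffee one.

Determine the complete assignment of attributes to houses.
Solution:

House | Color | Hobby | Drink | Pet
-----------------------------------
  1   | black | cooking | soda | hamster
  2   | gray | painting | juice | cat
  3   | brown | reading | coffee | rabbit
  4   | white | gardening | tea | dog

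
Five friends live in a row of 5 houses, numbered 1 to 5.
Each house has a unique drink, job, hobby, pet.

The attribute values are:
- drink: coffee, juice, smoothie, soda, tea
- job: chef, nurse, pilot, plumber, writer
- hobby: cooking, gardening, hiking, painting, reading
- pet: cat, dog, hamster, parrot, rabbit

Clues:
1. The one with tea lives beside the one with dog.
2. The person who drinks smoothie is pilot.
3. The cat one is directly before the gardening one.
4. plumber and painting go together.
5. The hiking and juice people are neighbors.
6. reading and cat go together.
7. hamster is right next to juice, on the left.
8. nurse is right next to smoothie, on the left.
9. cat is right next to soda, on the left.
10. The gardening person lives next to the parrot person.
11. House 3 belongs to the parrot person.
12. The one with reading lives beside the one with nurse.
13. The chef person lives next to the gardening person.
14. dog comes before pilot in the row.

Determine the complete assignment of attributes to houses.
Solution:

House | Drink | Job | Hobby | Pet
---------------------------------
  1   | tea | chef | reading | cat
  2   | soda | nurse | gardening | dog
  3   | smoothie | pilot | cooking | parrot
  4   | coffee | writer | hiking | hamster
  5   | juice | plumber | painting | rabbit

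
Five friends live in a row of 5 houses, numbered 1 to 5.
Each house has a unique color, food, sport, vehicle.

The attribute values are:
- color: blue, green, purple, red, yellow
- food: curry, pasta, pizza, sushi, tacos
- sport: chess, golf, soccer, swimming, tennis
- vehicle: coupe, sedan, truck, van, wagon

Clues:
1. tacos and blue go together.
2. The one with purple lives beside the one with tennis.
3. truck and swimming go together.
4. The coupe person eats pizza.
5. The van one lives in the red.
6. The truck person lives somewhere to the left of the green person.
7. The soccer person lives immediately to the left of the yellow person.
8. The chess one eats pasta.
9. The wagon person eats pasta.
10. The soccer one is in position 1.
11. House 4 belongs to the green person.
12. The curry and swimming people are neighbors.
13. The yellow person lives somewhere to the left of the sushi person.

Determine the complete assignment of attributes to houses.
Solution:

House | Color | Food | Sport | Vehicle
--------------------------------------
  1   | purple | pizza | soccer | coupe
  2   | yellow | curry | tennis | sedan
  3   | blue | tacos | swimming | truck
  4   | green | pasta | chess | wagon
  5   | red | sushi | golf | van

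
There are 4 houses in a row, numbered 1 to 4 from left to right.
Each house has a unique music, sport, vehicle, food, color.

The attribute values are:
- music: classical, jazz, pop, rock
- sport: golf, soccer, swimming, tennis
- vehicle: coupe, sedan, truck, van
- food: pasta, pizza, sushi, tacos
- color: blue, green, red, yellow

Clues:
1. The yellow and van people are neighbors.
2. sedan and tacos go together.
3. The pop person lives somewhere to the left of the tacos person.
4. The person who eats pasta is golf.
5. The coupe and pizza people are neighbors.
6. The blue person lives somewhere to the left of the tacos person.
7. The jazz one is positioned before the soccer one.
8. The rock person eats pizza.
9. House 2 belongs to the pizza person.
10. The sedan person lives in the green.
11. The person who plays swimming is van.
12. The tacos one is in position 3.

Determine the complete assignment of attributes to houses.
Solution:

House | Music | Sport | Vehicle | Food | Color
----------------------------------------------
  1   | pop | golf | coupe | pasta | yellow
  2   | rock | swimming | van | pizza | blue
  3   | jazz | tennis | sedan | tacos | green
  4   | classical | soccer | truck | sushi | red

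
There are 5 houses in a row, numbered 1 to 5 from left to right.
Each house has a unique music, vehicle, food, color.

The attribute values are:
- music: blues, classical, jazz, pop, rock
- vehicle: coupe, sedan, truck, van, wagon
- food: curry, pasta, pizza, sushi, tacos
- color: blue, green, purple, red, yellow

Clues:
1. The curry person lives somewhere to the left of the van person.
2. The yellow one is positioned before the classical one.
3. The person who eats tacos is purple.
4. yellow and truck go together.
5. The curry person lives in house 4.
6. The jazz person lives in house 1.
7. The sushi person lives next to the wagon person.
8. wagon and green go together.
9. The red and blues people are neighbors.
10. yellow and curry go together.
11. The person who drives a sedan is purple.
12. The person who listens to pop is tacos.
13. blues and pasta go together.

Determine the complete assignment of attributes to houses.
Solution:

House | Music | Vehicle | Food | Color
--------------------------------------
  1   | jazz | coupe | sushi | red
  2   | blues | wagon | pasta | green
  3   | pop | sedan | tacos | purple
  4   | rock | truck | curry | yellow
  5   | classical | van | pizza | blue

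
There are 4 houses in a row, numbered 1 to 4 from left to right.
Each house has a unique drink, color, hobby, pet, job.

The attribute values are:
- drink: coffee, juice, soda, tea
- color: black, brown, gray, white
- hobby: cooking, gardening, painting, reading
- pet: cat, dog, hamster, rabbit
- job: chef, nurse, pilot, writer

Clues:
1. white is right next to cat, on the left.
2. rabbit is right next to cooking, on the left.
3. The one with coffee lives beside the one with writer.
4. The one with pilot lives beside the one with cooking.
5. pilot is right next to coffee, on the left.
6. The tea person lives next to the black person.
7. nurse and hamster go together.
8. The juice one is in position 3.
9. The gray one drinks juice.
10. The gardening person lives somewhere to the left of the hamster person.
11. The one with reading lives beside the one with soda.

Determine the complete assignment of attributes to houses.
Solution:

House | Drink | Color | Hobby | Pet | Job
-----------------------------------------
  1   | tea | white | gardening | rabbit | pilot
  2   | coffee | black | cooking | cat | chef
  3   | juice | gray | reading | dog | writer
  4   | soda | brown | painting | hamster | nurse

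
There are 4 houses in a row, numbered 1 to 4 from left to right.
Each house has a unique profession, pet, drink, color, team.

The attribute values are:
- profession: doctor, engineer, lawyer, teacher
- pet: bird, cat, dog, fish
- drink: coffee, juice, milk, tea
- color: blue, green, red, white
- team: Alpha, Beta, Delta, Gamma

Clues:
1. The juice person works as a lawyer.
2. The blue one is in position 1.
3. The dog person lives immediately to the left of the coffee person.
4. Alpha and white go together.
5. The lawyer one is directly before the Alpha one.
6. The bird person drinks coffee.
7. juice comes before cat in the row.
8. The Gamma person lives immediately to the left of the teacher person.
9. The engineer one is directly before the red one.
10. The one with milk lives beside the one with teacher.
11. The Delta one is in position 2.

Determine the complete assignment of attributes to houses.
Solution:

House | Profession | Pet | Drink | Color | Team
-----------------------------------------------
  1   | engineer | dog | milk | blue | Gamma
  2   | teacher | bird | coffee | red | Delta
  3   | lawyer | fish | juice | green | Beta
  4   | doctor | cat | tea | white | Alpha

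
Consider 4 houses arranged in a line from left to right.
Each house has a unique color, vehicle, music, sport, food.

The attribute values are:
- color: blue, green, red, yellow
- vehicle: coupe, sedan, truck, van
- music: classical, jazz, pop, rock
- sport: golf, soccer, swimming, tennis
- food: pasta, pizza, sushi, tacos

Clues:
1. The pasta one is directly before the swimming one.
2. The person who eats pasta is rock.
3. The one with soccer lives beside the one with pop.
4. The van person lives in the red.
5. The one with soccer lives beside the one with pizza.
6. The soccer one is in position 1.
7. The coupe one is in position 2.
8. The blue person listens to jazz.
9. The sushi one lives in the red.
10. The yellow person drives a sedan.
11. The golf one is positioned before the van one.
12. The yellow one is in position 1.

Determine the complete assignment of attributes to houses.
Solution:

House | Color | Vehicle | Music | Sport | Food
----------------------------------------------
  1   | yellow | sedan | rock | soccer | pasta
  2   | green | coupe | pop | swimming | pizza
  3   | blue | truck | jazz | golf | tacos
  4   | red | van | classical | tennis | sushi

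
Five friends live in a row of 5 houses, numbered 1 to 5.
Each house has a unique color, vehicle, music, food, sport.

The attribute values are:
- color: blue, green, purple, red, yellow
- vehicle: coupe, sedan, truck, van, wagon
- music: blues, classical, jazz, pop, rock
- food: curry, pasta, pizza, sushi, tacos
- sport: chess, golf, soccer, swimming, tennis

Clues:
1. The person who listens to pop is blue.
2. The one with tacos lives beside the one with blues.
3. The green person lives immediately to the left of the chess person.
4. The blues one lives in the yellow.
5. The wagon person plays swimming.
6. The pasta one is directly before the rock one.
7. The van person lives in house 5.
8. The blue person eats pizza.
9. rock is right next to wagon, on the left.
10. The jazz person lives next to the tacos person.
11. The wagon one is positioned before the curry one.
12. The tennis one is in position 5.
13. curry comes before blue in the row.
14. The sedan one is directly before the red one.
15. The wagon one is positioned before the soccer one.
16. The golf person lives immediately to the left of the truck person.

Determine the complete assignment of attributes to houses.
Solution:

House | Color | Vehicle | Music | Food | Sport
----------------------------------------------
  1   | green | sedan | jazz | pasta | golf
  2   | red | truck | rock | tacos | chess
  3   | yellow | wagon | blues | sushi | swimming
  4   | purple | coupe | classical | curry | soccer
  5   | blue | van | pop | pizza | tennis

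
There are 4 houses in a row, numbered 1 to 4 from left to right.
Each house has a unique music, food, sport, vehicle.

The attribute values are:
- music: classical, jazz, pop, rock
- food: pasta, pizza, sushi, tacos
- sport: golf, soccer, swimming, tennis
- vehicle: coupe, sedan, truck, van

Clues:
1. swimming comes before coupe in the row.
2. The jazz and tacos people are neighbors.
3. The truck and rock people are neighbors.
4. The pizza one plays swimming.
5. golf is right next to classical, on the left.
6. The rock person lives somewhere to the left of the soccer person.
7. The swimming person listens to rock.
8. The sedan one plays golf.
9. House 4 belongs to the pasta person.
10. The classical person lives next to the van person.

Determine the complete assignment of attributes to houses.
Solution:

House | Music | Food | Sport | Vehicle
--------------------------------------
  1   | jazz | sushi | golf | sedan
  2   | classical | tacos | tennis | truck
  3   | rock | pizza | swimming | van
  4   | pop | pasta | soccer | coupe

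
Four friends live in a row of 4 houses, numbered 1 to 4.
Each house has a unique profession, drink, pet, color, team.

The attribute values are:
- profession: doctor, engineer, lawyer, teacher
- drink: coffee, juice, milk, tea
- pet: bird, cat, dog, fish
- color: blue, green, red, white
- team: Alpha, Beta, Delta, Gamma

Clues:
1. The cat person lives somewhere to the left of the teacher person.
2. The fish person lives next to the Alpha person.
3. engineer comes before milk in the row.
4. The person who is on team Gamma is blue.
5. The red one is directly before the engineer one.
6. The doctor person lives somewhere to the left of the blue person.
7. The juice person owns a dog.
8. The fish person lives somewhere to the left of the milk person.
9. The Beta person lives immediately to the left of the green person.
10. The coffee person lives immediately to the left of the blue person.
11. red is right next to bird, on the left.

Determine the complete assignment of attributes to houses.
Solution:

House | Profession | Drink | Pet | Color | Team
-----------------------------------------------
  1   | doctor | tea | fish | red | Beta
  2   | engineer | coffee | bird | green | Alpha
  3   | lawyer | milk | cat | blue | Gamma
  4   | teacher | juice | dog | white | Delta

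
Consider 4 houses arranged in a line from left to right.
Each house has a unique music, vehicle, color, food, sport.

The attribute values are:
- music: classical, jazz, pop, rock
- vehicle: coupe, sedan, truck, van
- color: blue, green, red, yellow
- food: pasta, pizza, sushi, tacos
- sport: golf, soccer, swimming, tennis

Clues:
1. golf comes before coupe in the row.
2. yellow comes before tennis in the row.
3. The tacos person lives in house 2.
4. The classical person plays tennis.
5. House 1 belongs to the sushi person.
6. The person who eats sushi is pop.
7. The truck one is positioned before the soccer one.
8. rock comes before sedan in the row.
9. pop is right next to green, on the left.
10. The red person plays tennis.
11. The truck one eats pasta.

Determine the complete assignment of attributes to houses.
Solution:

House | Music | Vehicle | Color | Food | Sport
----------------------------------------------
  1   | pop | van | yellow | sushi | golf
  2   | rock | coupe | green | tacos | swimming
  3   | classical | truck | red | pasta | tennis
  4   | jazz | sedan | blue | pizza | soccer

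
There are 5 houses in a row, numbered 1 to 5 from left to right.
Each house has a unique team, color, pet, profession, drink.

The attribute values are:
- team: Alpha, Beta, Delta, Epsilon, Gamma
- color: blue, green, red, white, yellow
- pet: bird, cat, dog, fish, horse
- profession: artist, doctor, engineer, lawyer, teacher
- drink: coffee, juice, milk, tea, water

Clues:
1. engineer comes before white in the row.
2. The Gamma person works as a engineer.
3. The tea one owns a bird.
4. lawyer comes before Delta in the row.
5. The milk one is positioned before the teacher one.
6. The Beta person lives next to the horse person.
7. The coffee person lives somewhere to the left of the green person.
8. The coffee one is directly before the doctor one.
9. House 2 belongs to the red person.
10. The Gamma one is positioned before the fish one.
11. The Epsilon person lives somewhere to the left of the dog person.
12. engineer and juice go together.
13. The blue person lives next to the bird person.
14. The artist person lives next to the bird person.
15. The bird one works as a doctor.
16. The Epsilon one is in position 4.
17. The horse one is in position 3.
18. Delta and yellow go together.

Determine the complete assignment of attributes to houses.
Solution:

House | Team | Color | Pet | Profession | Drink
-----------------------------------------------
  1   | Alpha | blue | cat | artist | coffee
  2   | Beta | red | bird | doctor | tea
  3   | Gamma | green | horse | engineer | juice
  4   | Epsilon | white | fish | lawyer | milk
  5   | Delta | yellow | dog | teacher | water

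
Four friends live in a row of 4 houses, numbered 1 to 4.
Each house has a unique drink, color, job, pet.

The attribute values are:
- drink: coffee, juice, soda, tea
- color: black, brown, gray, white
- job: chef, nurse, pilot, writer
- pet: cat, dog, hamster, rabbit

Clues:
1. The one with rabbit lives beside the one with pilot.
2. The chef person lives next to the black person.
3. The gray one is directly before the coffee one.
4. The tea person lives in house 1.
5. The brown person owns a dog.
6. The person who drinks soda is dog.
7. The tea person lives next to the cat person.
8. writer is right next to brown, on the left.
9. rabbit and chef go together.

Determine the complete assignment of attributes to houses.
Solution:

House | Drink | Color | Job | Pet
---------------------------------
  1   | tea | gray | chef | rabbit
  2   | coffee | black | pilot | cat
  3   | juice | white | writer | hamster
  4   | soda | brown | nurse | dog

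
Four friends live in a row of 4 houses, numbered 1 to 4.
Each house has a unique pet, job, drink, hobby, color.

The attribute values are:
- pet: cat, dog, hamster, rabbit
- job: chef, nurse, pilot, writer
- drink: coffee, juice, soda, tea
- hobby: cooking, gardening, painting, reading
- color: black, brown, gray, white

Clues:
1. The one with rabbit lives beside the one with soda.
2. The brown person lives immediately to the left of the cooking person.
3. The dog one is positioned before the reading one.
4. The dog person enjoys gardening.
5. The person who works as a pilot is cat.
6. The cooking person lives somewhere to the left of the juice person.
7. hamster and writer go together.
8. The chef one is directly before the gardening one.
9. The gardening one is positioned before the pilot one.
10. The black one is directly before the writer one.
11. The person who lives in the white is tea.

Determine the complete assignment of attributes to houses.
Solution:

House | Pet | Job | Drink | Hobby | Color
-----------------------------------------
  1   | rabbit | chef | tea | painting | white
  2   | dog | nurse | soda | gardening | brown
  3   | cat | pilot | coffee | cooking | black
  4   | hamster | writer | juice | reading | gray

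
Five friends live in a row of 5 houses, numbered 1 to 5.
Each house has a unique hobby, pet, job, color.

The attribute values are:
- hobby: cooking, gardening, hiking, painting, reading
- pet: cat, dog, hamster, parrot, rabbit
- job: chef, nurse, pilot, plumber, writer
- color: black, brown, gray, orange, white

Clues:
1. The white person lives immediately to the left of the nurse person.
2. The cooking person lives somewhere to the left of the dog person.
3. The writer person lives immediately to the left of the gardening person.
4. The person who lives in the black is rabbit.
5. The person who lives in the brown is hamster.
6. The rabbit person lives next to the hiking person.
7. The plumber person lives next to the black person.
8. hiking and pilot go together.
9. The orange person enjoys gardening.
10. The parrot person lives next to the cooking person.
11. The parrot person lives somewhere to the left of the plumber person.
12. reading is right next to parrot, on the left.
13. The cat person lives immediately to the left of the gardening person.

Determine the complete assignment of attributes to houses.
Solution:

House | Hobby | Pet | Job | Color
---------------------------------
  1   | reading | cat | writer | white
  2   | gardening | parrot | nurse | orange
  3   | cooking | hamster | plumber | brown
  4   | painting | rabbit | chef | black
  5   | hiking | dog | pilot | gray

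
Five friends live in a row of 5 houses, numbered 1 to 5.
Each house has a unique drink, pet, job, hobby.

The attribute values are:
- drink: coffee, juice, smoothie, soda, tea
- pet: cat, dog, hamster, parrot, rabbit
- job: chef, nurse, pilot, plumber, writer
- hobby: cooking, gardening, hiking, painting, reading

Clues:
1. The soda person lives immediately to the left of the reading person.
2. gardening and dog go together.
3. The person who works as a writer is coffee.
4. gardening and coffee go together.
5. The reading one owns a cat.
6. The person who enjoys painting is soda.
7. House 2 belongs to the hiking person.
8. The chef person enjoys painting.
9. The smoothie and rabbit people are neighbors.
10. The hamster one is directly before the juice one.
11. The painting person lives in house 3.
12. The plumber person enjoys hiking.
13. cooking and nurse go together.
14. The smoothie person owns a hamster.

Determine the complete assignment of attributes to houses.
Solution:

House | Drink | Pet | Job | Hobby
---------------------------------
  1   | smoothie | hamster | nurse | cooking
  2   | juice | rabbit | plumber | hiking
  3   | soda | parrot | chef | painting
  4   | tea | cat | pilot | reading
  5   | coffee | dog | writer | gardening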